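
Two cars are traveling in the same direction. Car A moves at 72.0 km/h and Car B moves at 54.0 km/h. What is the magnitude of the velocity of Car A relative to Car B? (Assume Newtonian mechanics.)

v_rel = |v_A - v_B| = |72.0 - 54.0| = 18.0 km/h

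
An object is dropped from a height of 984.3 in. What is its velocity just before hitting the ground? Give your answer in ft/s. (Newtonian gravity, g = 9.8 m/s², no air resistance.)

h = 984.3 in × 0.0254 = 25.0012 m
v = √(2gh) = √(2 × 9.8 × 25.0012) = 22.1365 m/s
v = 22.1365 m/s / 0.3048 = 72.63 ft/s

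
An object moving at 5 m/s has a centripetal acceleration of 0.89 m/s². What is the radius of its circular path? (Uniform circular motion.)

r = v²/a_c = 5²/0.89 = 28.09 m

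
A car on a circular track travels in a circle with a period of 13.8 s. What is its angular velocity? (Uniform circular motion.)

ω = 2π/T = 2π/13.8 = 0.4553 rad/s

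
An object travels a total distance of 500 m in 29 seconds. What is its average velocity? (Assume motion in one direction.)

v_avg = Δd / Δt = 500 / 29 = 17.24 m/s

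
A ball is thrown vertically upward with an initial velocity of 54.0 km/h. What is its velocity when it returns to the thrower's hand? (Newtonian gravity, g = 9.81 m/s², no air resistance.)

By conservation of energy (no air resistance), the ball returns to the throw height with the same speed as launch, but directed downward.
|v_ground| = v₀ = 54.0 km/h
v_ground = 54.0 km/h (downward)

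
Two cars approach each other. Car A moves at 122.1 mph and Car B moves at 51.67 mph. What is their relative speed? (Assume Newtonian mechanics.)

v_rel = v_A + v_B = 122.1 + 51.67 = 173.77 mph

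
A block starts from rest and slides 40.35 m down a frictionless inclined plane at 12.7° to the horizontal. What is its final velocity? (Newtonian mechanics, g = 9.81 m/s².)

a = g sin(θ) = 9.81 × sin(12.7°) = 2.1567 m/s²
v = √(2ad) = √(2 × 2.1567 × 40.35) = 13.19 m/s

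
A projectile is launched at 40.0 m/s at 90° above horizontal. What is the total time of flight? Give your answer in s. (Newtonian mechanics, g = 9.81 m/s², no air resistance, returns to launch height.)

T = 2 × v₀ × sin(θ) / g = 2 × 40.0 × sin(90°) / 9.81 = 2 × 40.0 × 1.0 / 9.81 = 8.155 s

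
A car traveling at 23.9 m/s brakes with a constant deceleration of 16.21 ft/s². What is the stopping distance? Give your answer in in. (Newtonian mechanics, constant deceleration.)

a = 16.21 ft/s² × 0.3048 = 4.94081 m/s²
d = v₀² / (2a) = 23.9² / (2 × 4.94081) = 571.21 / 9.88162 = 57.8053 m
d = 57.8053 m / 0.0254 = 2276 in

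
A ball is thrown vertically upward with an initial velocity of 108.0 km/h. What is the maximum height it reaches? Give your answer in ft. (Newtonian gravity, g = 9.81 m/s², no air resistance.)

v₀ = 108.0 km/h × 0.2777777777777778 = 30.0 m/s
h_max = v₀² / (2g) = 30.0² / (2 × 9.81) = 900.0 / 19.62 = 45.8716 m
h_max = 45.8716 m / 0.3048 = 150.5 ft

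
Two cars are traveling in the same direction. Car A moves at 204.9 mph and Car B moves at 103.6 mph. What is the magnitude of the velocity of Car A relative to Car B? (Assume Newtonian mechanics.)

v_rel = |v_A - v_B| = |204.9 - 103.6| = 101.3 mph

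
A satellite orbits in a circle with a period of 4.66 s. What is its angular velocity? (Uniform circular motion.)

ω = 2π/T = 2π/4.66 = 1.3483 rad/s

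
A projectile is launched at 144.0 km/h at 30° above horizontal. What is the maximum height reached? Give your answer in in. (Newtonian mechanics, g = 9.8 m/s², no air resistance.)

v₀ = 144.0 km/h × 0.2777777777777778 = 40.0 m/s
H = v₀² × sin²(θ) / (2g) = 40.0² × sin(30°)² / (2 × 9.8) = 1600.0 × 0.25 / 19.6 = 20.4082 m
H = 20.4082 m / 0.0254 = 803.5 in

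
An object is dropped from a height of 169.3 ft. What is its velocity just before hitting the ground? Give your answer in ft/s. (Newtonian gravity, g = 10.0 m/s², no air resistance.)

h = 169.3 ft × 0.3048 = 51.6026 m
v = √(2gh) = √(2 × 10.0 × 51.6026) = 32.1256 m/s
v = 32.1256 m/s / 0.3048 = 105.4 ft/s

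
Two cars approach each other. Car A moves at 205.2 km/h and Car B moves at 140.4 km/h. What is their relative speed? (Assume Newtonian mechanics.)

v_rel = v_A + v_B = 205.2 + 140.4 = 345.6 km/h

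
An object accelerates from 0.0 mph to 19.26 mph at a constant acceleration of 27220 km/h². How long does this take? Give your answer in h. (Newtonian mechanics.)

v₀ = 0.0 mph × 0.44704 = 0.0 m/s
v = 19.26 mph × 0.44704 = 8.60999 m/s
a = 27220 km/h² × 7.716049382716049e-05 = 2.10031 m/s²
t = (v - v₀) / a = (8.60999 - 0.0) / 2.10031 = 4.09939 s
t = 4.09939 s / 3600.0 = 0.001139 h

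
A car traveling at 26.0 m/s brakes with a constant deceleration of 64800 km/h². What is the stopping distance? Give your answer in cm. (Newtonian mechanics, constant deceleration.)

a = 64800 km/h² × 7.716049382716049e-05 = 5.0 m/s²
d = v₀² / (2a) = 26.0² / (2 × 5.0) = 676.0 / 10.0 = 67.6 m
d = 67.6 m / 0.01 = 6760 cm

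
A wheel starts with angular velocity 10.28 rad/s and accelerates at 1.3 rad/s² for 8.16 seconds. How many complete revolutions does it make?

θ = ω₀t + ½αt² = 10.28×8.16 + ½×1.3×8.16² = 127.16544 rad
Total revolutions = θ/(2π) = 127.16544/(2π) = 20.24
Complete revolutions = ⌊20.24⌋ = 20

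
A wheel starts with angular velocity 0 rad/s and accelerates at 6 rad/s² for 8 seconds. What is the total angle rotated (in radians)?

θ = ω₀t + ½αt² = 0×8 + ½×6×8² = 192.0 rad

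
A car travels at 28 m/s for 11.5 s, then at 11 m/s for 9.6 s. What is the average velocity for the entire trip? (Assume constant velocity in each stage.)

d₁ = v₁t₁ = 28 × 11.5 = 322.0 m
d₂ = v₂t₂ = 11 × 9.6 = 105.6 m
d_total = 427.6 m, t_total = 21.1 s
v_avg = d_total/t_total = 427.6/21.1 = 20.27 m/s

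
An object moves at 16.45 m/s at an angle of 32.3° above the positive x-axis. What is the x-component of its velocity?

vₓ = v cos(θ) = 16.45 × cos(32.3°) = 13.9 m/s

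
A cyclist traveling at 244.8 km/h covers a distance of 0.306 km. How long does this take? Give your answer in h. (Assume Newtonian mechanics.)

d = 0.306 km × 1000.0 = 306.0 m
v = 244.8 km/h × 0.2777777777777778 = 68.0 m/s
t = d / v = 306.0 / 68.0 = 4.5 s
t = 4.5 s / 3600.0 = 0.00125 h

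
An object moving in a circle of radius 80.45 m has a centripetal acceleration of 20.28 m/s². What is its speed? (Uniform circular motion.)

v = √(a_c × r) = √(20.28 × 80.45) = 40.39 m/s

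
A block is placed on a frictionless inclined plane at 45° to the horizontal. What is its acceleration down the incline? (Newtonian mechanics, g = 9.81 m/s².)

a = g sin(θ) = 9.81 × sin(45°) = 9.81 × 0.7071 = 6.94 m/s²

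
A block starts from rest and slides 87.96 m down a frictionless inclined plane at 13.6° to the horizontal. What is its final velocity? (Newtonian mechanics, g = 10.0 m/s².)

a = g sin(θ) = 10.0 × sin(13.6°) = 2.3514 m/s²
v = √(2ad) = √(2 × 2.3514 × 87.96) = 20.34 m/s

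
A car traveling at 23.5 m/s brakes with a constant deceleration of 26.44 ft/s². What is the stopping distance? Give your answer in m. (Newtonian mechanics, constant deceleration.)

a = 26.44 ft/s² × 0.3048 = 8.05891 m/s²
d = v₀² / (2a) = 23.5² / (2 × 8.05891) = 552.25 / 16.1178 = 34.26 m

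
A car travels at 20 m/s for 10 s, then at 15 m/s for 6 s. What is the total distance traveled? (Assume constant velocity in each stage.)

d₁ = v₁t₁ = 20 × 10 = 200 m
d₂ = v₂t₂ = 15 × 6 = 90 m
d_total = 200 + 90 = 290 m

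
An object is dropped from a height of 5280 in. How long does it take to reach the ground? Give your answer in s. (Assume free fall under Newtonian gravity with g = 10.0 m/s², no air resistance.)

h = 5280 in × 0.0254 = 134.112 m
t = √(2h/g) = √(2 × 134.112 / 10.0) = 5.179 s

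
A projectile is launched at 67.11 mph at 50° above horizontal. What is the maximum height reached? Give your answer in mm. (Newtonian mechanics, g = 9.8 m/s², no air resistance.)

v₀ = 67.11 mph × 0.44704 = 30.0009 m/s
H = v₀² × sin²(θ) / (2g) = 30.0009² × sin(50°)² / (2 × 9.8) = 900.054 × 0.586824 / 19.6 = 26.9476 m
H = 26.9476 m / 0.001 = 26950 mm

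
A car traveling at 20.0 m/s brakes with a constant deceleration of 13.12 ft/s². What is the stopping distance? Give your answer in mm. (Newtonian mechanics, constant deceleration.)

a = 13.12 ft/s² × 0.3048 = 3.99898 m/s²
d = v₀² / (2a) = 20.0² / (2 × 3.99898) = 400.0 / 7.99796 = 50.0128 m
d = 50.0128 m / 0.001 = 50010 mm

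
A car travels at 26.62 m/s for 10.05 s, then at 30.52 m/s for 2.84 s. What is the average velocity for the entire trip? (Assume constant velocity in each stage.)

d₁ = v₁t₁ = 26.62 × 10.05 = 267.531 m
d₂ = v₂t₂ = 30.52 × 2.84 = 86.6768 m
d_total = 354.2078 m, t_total = 12.89 s
v_avg = d_total/t_total = 354.2078/12.89 = 27.48 m/s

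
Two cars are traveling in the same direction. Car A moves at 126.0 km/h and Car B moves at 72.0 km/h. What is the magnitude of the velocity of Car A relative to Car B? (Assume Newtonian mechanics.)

v_rel = |v_A - v_B| = |126.0 - 72.0| = 54.0 km/h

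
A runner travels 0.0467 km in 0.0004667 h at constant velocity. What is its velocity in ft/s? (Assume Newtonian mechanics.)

d = 0.0467 km × 1000.0 = 46.7 m
t = 0.0004667 h × 3600.0 = 1.68012 s
v = d / t = 46.7 / 1.68012 = 27.7956 m/s
v = 27.7956 m/s / 0.3048 = 91.19 ft/s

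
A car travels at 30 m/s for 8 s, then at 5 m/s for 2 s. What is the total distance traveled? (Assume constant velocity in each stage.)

d₁ = v₁t₁ = 30 × 8 = 240 m
d₂ = v₂t₂ = 5 × 2 = 10 m
d_total = 240 + 10 = 250 m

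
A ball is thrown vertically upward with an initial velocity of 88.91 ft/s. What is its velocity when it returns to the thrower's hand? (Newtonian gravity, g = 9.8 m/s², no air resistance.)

By conservation of energy (no air resistance), the ball returns to the throw height with the same speed as launch, but directed downward.
|v_ground| = v₀ = 88.91 ft/s
v_ground = 88.91 ft/s (downward)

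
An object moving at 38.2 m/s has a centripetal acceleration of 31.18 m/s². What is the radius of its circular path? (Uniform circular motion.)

r = v²/a_c = 38.2²/31.18 = 46.8 m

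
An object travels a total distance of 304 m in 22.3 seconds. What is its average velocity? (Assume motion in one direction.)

v_avg = Δd / Δt = 304 / 22.3 = 13.63 m/s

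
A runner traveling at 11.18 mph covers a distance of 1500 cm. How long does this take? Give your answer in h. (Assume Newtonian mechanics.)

d = 1500 cm × 0.01 = 15.0 m
v = 11.18 mph × 0.44704 = 4.99791 m/s
t = d / v = 15.0 / 4.99791 = 3.00125 s
t = 3.00125 s / 3600.0 = 0.0008337 h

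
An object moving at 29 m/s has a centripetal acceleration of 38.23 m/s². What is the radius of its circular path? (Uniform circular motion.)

r = v²/a_c = 29²/38.23 = 22.0 m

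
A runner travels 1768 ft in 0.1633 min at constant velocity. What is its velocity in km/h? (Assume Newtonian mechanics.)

d = 1768 ft × 0.3048 = 538.886 m
t = 0.1633 min × 60.0 = 9.798 s
v = d / t = 538.886 / 9.798 = 54.9996 m/s
v = 54.9996 m/s / 0.2777777777777778 = 198.0 km/h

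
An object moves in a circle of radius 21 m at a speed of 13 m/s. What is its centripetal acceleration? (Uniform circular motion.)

a_c = v²/r = 13²/21 = 169/21 = 8.05 m/s²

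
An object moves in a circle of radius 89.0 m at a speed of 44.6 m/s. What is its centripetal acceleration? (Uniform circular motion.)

a_c = v²/r = 44.6²/89.0 = 1989.16/89.0 = 22.35 m/s²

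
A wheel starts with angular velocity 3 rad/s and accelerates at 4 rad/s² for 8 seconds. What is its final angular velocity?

ω = ω₀ + αt = 3 + 4 × 8 = 35 rad/s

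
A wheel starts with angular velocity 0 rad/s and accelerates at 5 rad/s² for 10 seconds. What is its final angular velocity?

ω = ω₀ + αt = 0 + 5 × 10 = 50 rad/s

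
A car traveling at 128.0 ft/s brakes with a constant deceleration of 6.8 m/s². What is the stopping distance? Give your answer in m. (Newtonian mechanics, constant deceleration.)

v₀ = 128.0 ft/s × 0.3048 = 39.0144 m/s
d = v₀² / (2a) = 39.0144² / (2 × 6.8) = 1522.12 / 13.6 = 111.9 m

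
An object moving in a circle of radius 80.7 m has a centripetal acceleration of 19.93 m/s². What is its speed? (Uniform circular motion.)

v = √(a_c × r) = √(19.93 × 80.7) = 40.1 m/s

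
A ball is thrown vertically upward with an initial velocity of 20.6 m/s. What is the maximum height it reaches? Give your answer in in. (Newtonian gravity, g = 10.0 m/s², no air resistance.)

h_max = v₀² / (2g) = 20.6² / (2 × 10.0) = 424.36 / 20.0 = 21.218 m
h_max = 21.218 m / 0.0254 = 835.4 in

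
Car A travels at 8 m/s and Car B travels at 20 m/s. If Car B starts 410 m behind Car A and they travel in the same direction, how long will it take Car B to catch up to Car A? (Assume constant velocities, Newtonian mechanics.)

Relative speed: v_rel = 20 - 8 = 12 m/s
Time to catch: t = d₀/v_rel = 410/12 = 34.17 s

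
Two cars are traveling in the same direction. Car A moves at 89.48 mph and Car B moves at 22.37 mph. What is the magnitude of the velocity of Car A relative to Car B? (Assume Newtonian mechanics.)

v_rel = |v_A - v_B| = |89.48 - 22.37| = 67.11 mph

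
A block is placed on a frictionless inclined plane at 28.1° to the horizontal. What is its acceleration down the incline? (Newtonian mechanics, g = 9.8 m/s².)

a = g sin(θ) = 9.8 × sin(28.1°) = 9.8 × 0.471 = 4.62 m/s²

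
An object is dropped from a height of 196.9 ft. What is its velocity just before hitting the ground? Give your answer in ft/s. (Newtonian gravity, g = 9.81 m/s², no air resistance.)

h = 196.9 ft × 0.3048 = 60.0151 m
v = √(2gh) = √(2 × 9.81 × 60.0151) = 34.3147 m/s
v = 34.3147 m/s / 0.3048 = 112.6 ft/s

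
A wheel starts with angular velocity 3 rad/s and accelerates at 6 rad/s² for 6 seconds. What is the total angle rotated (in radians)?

θ = ω₀t + ½αt² = 3×6 + ½×6×6² = 126.0 rad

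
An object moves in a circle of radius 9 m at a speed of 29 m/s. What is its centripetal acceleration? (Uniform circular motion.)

a_c = v²/r = 29²/9 = 841/9 = 93.44 m/s²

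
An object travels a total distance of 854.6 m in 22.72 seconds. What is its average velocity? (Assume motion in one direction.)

v_avg = Δd / Δt = 854.6 / 22.72 = 37.61 m/s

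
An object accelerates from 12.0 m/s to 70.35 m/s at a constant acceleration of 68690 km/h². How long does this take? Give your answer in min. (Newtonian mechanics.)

a = 68690 km/h² × 7.716049382716049e-05 = 5.30015 m/s²
t = (v - v₀) / a = (70.35 - 12.0) / 5.30015 = 11.0091 s
t = 11.0091 s / 60.0 = 0.1835 min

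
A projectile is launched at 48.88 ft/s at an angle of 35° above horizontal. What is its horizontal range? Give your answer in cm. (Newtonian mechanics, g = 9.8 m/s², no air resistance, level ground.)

v₀ = 48.88 ft/s × 0.3048 = 14.8986 m/s
R = v₀² × sin(2θ) / g = 14.8986² × sin(2 × 35°) / 9.8 = 221.968 × 0.939693 / 9.8 = 21.2839 m
R = 21.2839 m / 0.01 = 2128 cm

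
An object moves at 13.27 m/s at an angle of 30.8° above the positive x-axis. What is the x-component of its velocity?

vₓ = v cos(θ) = 13.27 × cos(30.8°) = 11.4 m/s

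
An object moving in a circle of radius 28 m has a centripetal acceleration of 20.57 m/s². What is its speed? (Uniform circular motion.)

v = √(a_c × r) = √(20.57 × 28) = 24.0 m/s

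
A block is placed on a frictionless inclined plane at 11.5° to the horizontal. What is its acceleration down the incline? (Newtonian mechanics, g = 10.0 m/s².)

a = g sin(θ) = 10.0 × sin(11.5°) = 10.0 × 0.1994 = 1.99 m/s²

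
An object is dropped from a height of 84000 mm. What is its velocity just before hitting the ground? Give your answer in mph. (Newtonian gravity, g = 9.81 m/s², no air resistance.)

h = 84000 mm × 0.001 = 84.0 m
v = √(2gh) = √(2 × 9.81 × 84.0) = 40.5966 m/s
v = 40.5966 m/s / 0.44704 = 90.81 mph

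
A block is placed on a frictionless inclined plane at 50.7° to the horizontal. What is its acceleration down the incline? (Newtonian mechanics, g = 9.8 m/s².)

a = g sin(θ) = 9.8 × sin(50.7°) = 9.8 × 0.7738 = 7.58 m/s²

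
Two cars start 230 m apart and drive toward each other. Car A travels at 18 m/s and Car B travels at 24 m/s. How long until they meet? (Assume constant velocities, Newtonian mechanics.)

Combined speed: v_combined = 18 + 24 = 42 m/s
Time to meet: t = d/v_combined = 230/42 = 5.48 s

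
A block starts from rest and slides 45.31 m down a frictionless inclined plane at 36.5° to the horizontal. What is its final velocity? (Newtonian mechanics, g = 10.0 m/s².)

a = g sin(θ) = 10.0 × sin(36.5°) = 5.9482 m/s²
v = √(2ad) = √(2 × 5.9482 × 45.31) = 23.22 m/s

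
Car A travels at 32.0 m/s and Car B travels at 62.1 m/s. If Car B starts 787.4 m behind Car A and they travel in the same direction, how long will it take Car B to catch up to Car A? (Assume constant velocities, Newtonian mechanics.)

Relative speed: v_rel = 62.1 - 32.0 = 30.1 m/s
Time to catch: t = d₀/v_rel = 787.4/30.1 = 26.16 s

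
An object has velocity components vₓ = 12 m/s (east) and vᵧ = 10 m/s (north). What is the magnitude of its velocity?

|v| = √(vₓ² + vᵧ²) = √(12² + 10²) = √(244) = 15.62 m/s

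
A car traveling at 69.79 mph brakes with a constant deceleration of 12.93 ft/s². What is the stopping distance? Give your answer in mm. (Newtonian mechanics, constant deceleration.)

v₀ = 69.79 mph × 0.44704 = 31.1989 m/s
a = 12.93 ft/s² × 0.3048 = 3.94106 m/s²
d = v₀² / (2a) = 31.1989² / (2 × 3.94106) = 973.371 / 7.88212 = 123.491 m
d = 123.491 m / 0.001 = 123500 mm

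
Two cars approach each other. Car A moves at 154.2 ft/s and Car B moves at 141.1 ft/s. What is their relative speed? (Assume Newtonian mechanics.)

v_rel = v_A + v_B = 154.2 + 141.1 = 295.3 ft/s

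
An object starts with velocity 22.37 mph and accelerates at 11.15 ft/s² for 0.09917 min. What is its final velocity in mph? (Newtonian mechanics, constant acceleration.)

v₀ = 22.37 mph × 0.44704 = 10.0003 m/s
a = 11.15 ft/s² × 0.3048 = 3.39852 m/s²
t = 0.09917 min × 60.0 = 5.9502 s
v = v₀ + a × t = 10.0003 + 3.39852 × 5.9502 = 30.2222 m/s
v = 30.2222 m/s / 0.44704 = 67.61 mph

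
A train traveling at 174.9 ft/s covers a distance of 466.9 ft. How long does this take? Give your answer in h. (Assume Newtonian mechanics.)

d = 466.9 ft × 0.3048 = 142.311 m
v = 174.9 ft/s × 0.3048 = 53.3095 m/s
t = d / v = 142.311 / 53.3095 = 2.66952 s
t = 2.66952 s / 3600.0 = 0.0007415 h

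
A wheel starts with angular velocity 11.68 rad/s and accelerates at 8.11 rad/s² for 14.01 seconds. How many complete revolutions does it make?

θ = ω₀t + ½αt² = 11.68×14.01 + ½×8.11×14.01² = 959.5526055 rad
Total revolutions = θ/(2π) = 959.5526055/(2π) = 152.72
Complete revolutions = ⌊152.72⌋ = 152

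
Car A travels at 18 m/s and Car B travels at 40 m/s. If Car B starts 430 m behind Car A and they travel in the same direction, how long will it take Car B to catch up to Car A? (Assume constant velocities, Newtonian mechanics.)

Relative speed: v_rel = 40 - 18 = 22 m/s
Time to catch: t = d₀/v_rel = 430/22 = 19.55 s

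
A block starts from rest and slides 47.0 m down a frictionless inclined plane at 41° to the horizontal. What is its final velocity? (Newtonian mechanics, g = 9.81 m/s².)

a = g sin(θ) = 9.81 × sin(41°) = 6.4359 m/s²
v = √(2ad) = √(2 × 6.4359 × 47.0) = 24.6 m/s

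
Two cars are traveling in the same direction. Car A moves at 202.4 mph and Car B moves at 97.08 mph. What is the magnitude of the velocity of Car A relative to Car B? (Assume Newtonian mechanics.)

v_rel = |v_A - v_B| = |202.4 - 97.08| = 105.32 mph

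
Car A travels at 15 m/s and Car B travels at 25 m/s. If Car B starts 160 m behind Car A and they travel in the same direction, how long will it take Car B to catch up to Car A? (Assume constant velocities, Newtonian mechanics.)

Relative speed: v_rel = 25 - 15 = 10 m/s
Time to catch: t = d₀/v_rel = 160/10 = 16.0 s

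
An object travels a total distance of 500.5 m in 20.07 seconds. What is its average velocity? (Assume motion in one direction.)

v_avg = Δd / Δt = 500.5 / 20.07 = 24.94 m/s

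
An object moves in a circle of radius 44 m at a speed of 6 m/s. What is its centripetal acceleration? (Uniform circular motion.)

a_c = v²/r = 6²/44 = 36/44 = 0.82 m/s²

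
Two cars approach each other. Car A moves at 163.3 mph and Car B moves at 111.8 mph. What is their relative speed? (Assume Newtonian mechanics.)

v_rel = v_A + v_B = 163.3 + 111.8 = 275.1 mph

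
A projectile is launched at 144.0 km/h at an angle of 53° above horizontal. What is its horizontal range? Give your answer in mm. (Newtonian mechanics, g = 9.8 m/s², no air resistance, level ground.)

v₀ = 144.0 km/h × 0.2777777777777778 = 40.0 m/s
R = v₀² × sin(2θ) / g = 40.0² × sin(2 × 53°) / 9.8 = 1600.0 × 0.961262 / 9.8 = 156.941 m
R = 156.941 m / 0.001 = 156900 mm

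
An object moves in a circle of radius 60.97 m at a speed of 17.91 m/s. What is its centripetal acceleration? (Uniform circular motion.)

a_c = v²/r = 17.91²/60.97 = 320.7681/60.97 = 5.26 m/s²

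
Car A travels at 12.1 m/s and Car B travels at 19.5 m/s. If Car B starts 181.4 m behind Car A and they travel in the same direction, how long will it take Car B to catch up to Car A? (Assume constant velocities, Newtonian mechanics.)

Relative speed: v_rel = 19.5 - 12.1 = 7.4 m/s
Time to catch: t = d₀/v_rel = 181.4/7.4 = 24.51 s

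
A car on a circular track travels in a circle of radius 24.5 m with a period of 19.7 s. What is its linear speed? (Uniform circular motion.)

v = 2πr/T = 2π×24.5/19.7 = 7.81 m/s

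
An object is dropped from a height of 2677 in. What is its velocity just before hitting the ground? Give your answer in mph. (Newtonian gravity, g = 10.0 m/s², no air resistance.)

h = 2677 in × 0.0254 = 67.9958 m
v = √(2gh) = √(2 × 10.0 × 67.9958) = 36.877 m/s
v = 36.877 m/s / 0.44704 = 82.49 mph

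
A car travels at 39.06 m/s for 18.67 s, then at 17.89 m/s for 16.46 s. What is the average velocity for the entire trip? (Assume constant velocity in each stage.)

d₁ = v₁t₁ = 39.06 × 18.67 = 729.2502 m
d₂ = v₂t₂ = 17.89 × 16.46 = 294.4694 m
d_total = 1023.7196 m, t_total = 35.13 s
v_avg = d_total/t_total = 1023.7196/35.13 = 29.14 m/s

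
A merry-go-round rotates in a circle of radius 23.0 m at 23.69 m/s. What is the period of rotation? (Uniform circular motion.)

T = 2πr/v = 2π×23.0/23.69 = 6.1 s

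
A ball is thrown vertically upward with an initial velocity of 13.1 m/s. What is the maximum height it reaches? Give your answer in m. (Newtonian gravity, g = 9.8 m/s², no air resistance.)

h_max = v₀² / (2g) = 13.1² / (2 × 9.8) = 171.61 / 19.6 = 8.756 m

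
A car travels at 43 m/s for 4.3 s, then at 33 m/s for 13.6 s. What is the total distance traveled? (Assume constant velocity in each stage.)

d₁ = v₁t₁ = 43 × 4.3 = 184.9 m
d₂ = v₂t₂ = 33 × 13.6 = 448.8 m
d_total = 184.9 + 448.8 = 633.7 m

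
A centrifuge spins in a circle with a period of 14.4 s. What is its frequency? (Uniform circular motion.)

f = 1/T = 1/14.4 = 0.0694 Hz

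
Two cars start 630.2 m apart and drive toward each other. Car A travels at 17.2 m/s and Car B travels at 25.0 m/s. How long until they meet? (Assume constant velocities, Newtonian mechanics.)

Combined speed: v_combined = 17.2 + 25.0 = 42.2 m/s
Time to meet: t = d/v_combined = 630.2/42.2 = 14.93 s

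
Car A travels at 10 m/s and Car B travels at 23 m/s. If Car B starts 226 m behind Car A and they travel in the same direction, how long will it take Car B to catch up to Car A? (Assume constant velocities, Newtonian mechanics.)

Relative speed: v_rel = 23 - 10 = 13 m/s
Time to catch: t = d₀/v_rel = 226/13 = 17.38 s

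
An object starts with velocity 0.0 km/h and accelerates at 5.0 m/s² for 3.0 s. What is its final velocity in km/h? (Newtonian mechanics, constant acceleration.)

v₀ = 0.0 km/h × 0.2777777777777778 = 0.0 m/s
v = v₀ + a × t = 0.0 + 5.0 × 3.0 = 15.0 m/s
v = 15.0 m/s / 0.2777777777777778 = 54.0 km/h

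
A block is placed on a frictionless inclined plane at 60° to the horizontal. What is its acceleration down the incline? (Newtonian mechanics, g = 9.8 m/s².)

a = g sin(θ) = 9.8 × sin(60°) = 9.8 × 0.866 = 8.49 m/s²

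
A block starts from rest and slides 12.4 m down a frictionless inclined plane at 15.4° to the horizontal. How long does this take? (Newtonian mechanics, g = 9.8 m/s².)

a = g sin(θ) = 9.8 × sin(15.4°) = 2.6024 m/s²
t = √(2d/a) = √(2 × 12.4 / 2.6024) = 3.09 s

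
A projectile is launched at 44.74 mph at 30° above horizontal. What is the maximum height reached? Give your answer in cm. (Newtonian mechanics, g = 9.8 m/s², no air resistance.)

v₀ = 44.74 mph × 0.44704 = 20.0006 m/s
H = v₀² × sin²(θ) / (2g) = 20.0006² × sin(30°)² / (2 × 9.8) = 400.024 × 0.25 / 19.6 = 5.10235 m
H = 5.10235 m / 0.01 = 510.2 cm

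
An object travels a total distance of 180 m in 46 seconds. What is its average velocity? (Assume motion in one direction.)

v_avg = Δd / Δt = 180 / 46 = 3.91 m/s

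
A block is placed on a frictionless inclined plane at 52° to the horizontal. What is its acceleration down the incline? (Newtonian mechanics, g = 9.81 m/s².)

a = g sin(θ) = 9.81 × sin(52°) = 9.81 × 0.788 = 7.73 m/s²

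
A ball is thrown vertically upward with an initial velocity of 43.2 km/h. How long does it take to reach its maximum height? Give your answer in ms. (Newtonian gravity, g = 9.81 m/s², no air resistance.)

v₀ = 43.2 km/h × 0.2777777777777778 = 12.0 m/s
t_up = v₀ / g = 12.0 / 9.81 = 1.22324 s
t_up = 1.22324 s / 0.001 = 1223 ms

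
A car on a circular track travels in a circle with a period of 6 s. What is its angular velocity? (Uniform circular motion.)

ω = 2π/T = 2π/6 = 1.0472 rad/s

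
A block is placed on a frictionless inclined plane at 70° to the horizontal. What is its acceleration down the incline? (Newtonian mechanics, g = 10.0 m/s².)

a = g sin(θ) = 10.0 × sin(70°) = 10.0 × 0.9397 = 9.4 m/s²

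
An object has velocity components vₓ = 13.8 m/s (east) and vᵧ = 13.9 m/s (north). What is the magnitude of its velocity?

|v| = √(vₓ² + vᵧ²) = √(13.8² + 13.9²) = √(383.65) = 19.59 m/s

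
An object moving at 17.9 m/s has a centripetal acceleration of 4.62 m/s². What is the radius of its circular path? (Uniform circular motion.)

r = v²/a_c = 17.9²/4.62 = 69.35 m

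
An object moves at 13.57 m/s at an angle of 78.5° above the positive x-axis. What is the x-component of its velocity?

vₓ = v cos(θ) = 13.57 × cos(78.5°) = 2.71 m/s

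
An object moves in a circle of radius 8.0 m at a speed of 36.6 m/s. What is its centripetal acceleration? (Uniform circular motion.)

a_c = v²/r = 36.6²/8.0 = 1339.56/8.0 = 167.45 m/s²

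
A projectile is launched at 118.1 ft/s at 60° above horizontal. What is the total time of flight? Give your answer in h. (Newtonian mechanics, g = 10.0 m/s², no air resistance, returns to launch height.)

v₀ = 118.1 ft/s × 0.3048 = 35.9969 m/s
T = 2 × v₀ × sin(θ) / g = 2 × 35.9969 × sin(60°) / 10.0 = 2 × 35.9969 × 0.866025 / 10.0 = 6.23484 s
T = 6.23484 s / 3600.0 = 0.001732 h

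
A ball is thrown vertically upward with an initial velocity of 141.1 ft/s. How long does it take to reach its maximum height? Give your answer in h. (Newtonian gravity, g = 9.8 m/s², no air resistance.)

v₀ = 141.1 ft/s × 0.3048 = 43.0073 m/s
t_up = v₀ / g = 43.0073 / 9.8 = 4.3885 s
t_up = 4.3885 s / 3600.0 = 0.001219 h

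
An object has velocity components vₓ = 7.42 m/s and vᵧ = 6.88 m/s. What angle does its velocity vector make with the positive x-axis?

θ = arctan(vᵧ/vₓ) = arctan(6.88/7.42) = 42.84°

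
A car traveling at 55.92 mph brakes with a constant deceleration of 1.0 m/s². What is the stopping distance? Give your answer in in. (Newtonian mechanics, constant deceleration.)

v₀ = 55.92 mph × 0.44704 = 24.9985 m/s
d = v₀² / (2a) = 24.9985² / (2 × 1.0) = 624.925 / 2.0 = 312.462 m
d = 312.462 m / 0.0254 = 12300 in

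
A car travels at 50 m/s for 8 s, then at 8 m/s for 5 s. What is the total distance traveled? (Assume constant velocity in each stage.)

d₁ = v₁t₁ = 50 × 8 = 400 m
d₂ = v₂t₂ = 8 × 5 = 40 m
d_total = 400 + 40 = 440 m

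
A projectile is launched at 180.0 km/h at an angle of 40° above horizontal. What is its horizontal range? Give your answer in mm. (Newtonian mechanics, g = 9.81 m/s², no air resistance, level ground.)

v₀ = 180.0 km/h × 0.2777777777777778 = 50.0 m/s
R = v₀² × sin(2θ) / g = 50.0² × sin(2 × 40°) / 9.81 = 2500.0 × 0.984808 / 9.81 = 250.97 m
R = 250.97 m / 0.001 = 251000 mm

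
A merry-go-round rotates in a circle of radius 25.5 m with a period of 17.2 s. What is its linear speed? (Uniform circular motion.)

v = 2πr/T = 2π×25.5/17.2 = 9.32 m/s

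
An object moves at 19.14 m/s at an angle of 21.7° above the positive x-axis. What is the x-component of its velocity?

vₓ = v cos(θ) = 19.14 × cos(21.7°) = 17.78 m/s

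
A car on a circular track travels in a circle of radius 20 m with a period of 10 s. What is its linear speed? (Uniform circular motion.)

v = 2πr/T = 2π×20/10 = 12.57 m/s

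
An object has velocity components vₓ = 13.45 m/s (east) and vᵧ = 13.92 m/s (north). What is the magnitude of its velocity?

|v| = √(vₓ² + vᵧ²) = √(13.45² + 13.92²) = √(374.6689) = 19.36 m/s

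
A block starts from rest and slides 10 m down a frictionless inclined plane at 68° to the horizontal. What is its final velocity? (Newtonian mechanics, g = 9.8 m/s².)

a = g sin(θ) = 9.8 × sin(68°) = 9.0864 m/s²
v = √(2ad) = √(2 × 9.0864 × 10) = 13.48 m/s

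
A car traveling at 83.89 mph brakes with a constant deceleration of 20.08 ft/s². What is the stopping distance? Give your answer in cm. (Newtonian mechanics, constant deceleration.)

v₀ = 83.89 mph × 0.44704 = 37.5022 m/s
a = 20.08 ft/s² × 0.3048 = 6.12038 m/s²
d = v₀² / (2a) = 37.5022² / (2 × 6.12038) = 1406.42 / 12.2408 = 114.896 m
d = 114.896 m / 0.01 = 11490 cm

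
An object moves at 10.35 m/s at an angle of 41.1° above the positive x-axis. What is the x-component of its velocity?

vₓ = v cos(θ) = 10.35 × cos(41.1°) = 7.8 m/s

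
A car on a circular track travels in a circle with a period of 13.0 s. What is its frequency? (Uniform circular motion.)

f = 1/T = 1/13.0 = 0.0769 Hz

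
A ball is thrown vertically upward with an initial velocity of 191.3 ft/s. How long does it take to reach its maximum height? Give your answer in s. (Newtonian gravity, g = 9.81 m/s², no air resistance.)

v₀ = 191.3 ft/s × 0.3048 = 58.3082 m/s
t_up = v₀ / g = 58.3082 / 9.81 = 5.944 s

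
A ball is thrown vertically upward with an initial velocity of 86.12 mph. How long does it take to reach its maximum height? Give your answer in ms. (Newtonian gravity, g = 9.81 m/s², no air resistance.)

v₀ = 86.12 mph × 0.44704 = 38.4991 m/s
t_up = v₀ / g = 38.4991 / 9.81 = 3.92448 s
t_up = 3.92448 s / 0.001 = 3924 ms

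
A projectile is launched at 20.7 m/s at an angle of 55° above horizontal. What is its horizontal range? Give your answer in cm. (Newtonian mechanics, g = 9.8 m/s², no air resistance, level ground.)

R = v₀² × sin(2θ) / g = 20.7² × sin(2 × 55°) / 9.8 = 428.49 × 0.939693 / 9.8 = 41.0866 m
R = 41.0866 m / 0.01 = 4109 cm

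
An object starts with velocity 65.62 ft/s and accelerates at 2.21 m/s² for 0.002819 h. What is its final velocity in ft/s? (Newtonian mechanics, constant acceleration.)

v₀ = 65.62 ft/s × 0.3048 = 20.001 m/s
t = 0.002819 h × 3600.0 = 10.1484 s
v = v₀ + a × t = 20.001 + 2.21 × 10.1484 = 42.429 m/s
v = 42.429 m/s / 0.3048 = 139.2 ft/s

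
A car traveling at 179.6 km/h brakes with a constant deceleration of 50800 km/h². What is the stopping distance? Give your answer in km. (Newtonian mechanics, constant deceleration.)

v₀ = 179.6 km/h × 0.2777777777777778 = 49.8889 m/s
a = 50800 km/h² × 7.716049382716049e-05 = 3.91975 m/s²
d = v₀² / (2a) = 49.8889² / (2 × 3.91975) = 2488.9 / 7.8395 = 317.482 m
d = 317.482 m / 1000.0 = 0.3175 km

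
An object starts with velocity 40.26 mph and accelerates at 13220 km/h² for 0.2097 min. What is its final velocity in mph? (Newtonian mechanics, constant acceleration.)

v₀ = 40.26 mph × 0.44704 = 17.9978 m/s
a = 13220 km/h² × 7.716049382716049e-05 = 1.02006 m/s²
t = 0.2097 min × 60.0 = 12.582 s
v = v₀ + a × t = 17.9978 + 1.02006 × 12.582 = 30.8322 m/s
v = 30.8322 m/s / 0.44704 = 68.97 mph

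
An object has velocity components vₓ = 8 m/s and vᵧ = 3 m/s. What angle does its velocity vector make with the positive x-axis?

θ = arctan(vᵧ/vₓ) = arctan(3/8) = 20.56°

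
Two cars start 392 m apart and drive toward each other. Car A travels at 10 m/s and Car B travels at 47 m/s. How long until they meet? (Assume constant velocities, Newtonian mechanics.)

Combined speed: v_combined = 10 + 47 = 57 m/s
Time to meet: t = d/v_combined = 392/57 = 6.88 s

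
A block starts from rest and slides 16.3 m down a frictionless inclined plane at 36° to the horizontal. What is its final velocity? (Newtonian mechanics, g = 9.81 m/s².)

a = g sin(θ) = 9.81 × sin(36°) = 5.7662 m/s²
v = √(2ad) = √(2 × 5.7662 × 16.3) = 13.71 m/s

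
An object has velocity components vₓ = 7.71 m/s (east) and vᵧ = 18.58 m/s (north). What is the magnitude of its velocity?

|v| = √(vₓ² + vᵧ²) = √(7.71² + 18.58²) = √(404.6605) = 20.12 m/s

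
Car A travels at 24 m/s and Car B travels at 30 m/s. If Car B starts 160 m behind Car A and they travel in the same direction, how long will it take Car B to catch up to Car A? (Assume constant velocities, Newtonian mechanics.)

Relative speed: v_rel = 30 - 24 = 6 m/s
Time to catch: t = d₀/v_rel = 160/6 = 26.67 s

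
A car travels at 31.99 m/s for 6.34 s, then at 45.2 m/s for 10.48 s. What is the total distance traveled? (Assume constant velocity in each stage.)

d₁ = v₁t₁ = 31.99 × 6.34 = 202.8166 m
d₂ = v₂t₂ = 45.2 × 10.48 = 473.696 m
d_total = 202.8166 + 473.696 = 676.51 m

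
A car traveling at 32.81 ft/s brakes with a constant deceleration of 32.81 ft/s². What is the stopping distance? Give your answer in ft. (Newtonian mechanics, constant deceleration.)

v₀ = 32.81 ft/s × 0.3048 = 10.0005 m/s
a = 32.81 ft/s² × 0.3048 = 10.0005 m/s²
d = v₀² / (2a) = 10.0005² / (2 × 10.0005) = 100.01 / 20.001 = 5.00025 m
d = 5.00025 m / 0.3048 = 16.41 ft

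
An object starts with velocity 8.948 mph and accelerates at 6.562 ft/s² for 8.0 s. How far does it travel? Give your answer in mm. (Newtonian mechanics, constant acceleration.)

v₀ = 8.948 mph × 0.44704 = 4.00011 m/s
a = 6.562 ft/s² × 0.3048 = 2.0001 m/s²
d = v₀ × t + ½ × a × t² = 4.00011 × 8.0 + 0.5 × 2.0001 × 8.0² = 96.0041 m
d = 96.0041 m / 0.001 = 96000 mm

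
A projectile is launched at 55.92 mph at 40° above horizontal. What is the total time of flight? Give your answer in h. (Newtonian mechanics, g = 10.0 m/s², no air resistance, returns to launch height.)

v₀ = 55.92 mph × 0.44704 = 24.9985 m/s
T = 2 × v₀ × sin(θ) / g = 2 × 24.9985 × sin(40°) / 10.0 = 2 × 24.9985 × 0.642788 / 10.0 = 3.21375 s
T = 3.21375 s / 3600.0 = 0.0008927 h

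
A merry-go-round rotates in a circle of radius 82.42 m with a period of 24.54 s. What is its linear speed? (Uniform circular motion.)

v = 2πr/T = 2π×82.42/24.54 = 21.1 m/s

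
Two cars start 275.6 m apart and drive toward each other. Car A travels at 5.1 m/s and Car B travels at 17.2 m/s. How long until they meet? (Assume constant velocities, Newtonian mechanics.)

Combined speed: v_combined = 5.1 + 17.2 = 22.3 m/s
Time to meet: t = d/v_combined = 275.6/22.3 = 12.36 s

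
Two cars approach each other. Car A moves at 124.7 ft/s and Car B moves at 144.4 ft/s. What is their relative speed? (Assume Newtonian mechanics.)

v_rel = v_A + v_B = 124.7 + 144.4 = 269.1 ft/s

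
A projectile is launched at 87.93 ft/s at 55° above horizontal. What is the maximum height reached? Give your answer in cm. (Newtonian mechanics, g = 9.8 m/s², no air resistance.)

v₀ = 87.93 ft/s × 0.3048 = 26.8011 m/s
H = v₀² × sin²(θ) / (2g) = 26.8011² × sin(55°)² / (2 × 9.8) = 718.299 × 0.67101 / 19.6 = 24.5911 m
H = 24.5911 m / 0.01 = 2459 cm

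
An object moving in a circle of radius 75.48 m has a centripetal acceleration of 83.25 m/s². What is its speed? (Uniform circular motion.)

v = √(a_c × r) = √(83.25 × 75.48) = 79.27 m/s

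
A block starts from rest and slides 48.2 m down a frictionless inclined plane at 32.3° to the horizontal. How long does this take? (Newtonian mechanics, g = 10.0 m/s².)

a = g sin(θ) = 10.0 × sin(32.3°) = 5.3435 m/s²
t = √(2d/a) = √(2 × 48.2 / 5.3435) = 4.25 s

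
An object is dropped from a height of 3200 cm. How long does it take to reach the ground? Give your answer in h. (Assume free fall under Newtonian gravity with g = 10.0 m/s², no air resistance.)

h = 3200 cm × 0.01 = 32.0 m
t = √(2h/g) = √(2 × 32.0 / 10.0) = 2.52982 s
t = 2.52982 s / 3600.0 = 0.0007027 h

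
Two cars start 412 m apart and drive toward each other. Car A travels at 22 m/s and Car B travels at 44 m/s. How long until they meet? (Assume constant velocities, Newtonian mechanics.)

Combined speed: v_combined = 22 + 44 = 66 m/s
Time to meet: t = d/v_combined = 412/66 = 6.24 s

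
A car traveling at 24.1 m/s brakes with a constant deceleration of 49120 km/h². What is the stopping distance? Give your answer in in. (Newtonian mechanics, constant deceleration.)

a = 49120 km/h² × 7.716049382716049e-05 = 3.79012 m/s²
d = v₀² / (2a) = 24.1² / (2 × 3.79012) = 580.81 / 7.58024 = 76.6216 m
d = 76.6216 m / 0.0254 = 3017 in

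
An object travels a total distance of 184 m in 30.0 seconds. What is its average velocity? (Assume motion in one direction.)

v_avg = Δd / Δt = 184 / 30.0 = 6.13 m/s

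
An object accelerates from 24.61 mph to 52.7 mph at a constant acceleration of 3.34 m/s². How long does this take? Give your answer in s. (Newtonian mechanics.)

v₀ = 24.61 mph × 0.44704 = 11.0017 m/s
v = 52.7 mph × 0.44704 = 23.559 m/s
t = (v - v₀) / a = (23.559 - 11.0017) / 3.34 = 3.76 s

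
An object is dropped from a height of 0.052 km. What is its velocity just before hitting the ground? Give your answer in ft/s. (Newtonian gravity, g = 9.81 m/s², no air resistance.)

h = 0.052 km × 1000.0 = 52.0 m
v = √(2gh) = √(2 × 9.81 × 52.0) = 31.9412 m/s
v = 31.9412 m/s / 0.3048 = 104.8 ft/s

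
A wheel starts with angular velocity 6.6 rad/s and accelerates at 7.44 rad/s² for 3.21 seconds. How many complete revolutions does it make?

θ = ω₀t + ½αt² = 6.6×3.21 + ½×7.44×3.21² = 59.517252 rad
Total revolutions = θ/(2π) = 59.517252/(2π) = 9.47
Complete revolutions = ⌊9.47⌋ = 9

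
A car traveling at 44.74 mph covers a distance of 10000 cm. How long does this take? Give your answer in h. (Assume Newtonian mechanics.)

d = 10000 cm × 0.01 = 100.0 m
v = 44.74 mph × 0.44704 = 20.0006 m/s
t = d / v = 100.0 / 20.0006 = 4.99985 s
t = 4.99985 s / 3600.0 = 0.001389 h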